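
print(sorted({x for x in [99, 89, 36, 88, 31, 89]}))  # [31, 36, 88, 89, 99]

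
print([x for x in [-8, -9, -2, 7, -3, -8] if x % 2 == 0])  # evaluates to [-8, -2, -8]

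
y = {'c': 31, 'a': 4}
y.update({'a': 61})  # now {'c': 31, 'a': 61}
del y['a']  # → {'c': 31}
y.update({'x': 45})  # {'c': 31, 'x': 45}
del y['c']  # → {'x': 45}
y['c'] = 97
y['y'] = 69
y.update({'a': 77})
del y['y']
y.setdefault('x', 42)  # 45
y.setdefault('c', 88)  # 97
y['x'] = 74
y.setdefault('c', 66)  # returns 97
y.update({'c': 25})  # {'x': 74, 'c': 25, 'a': 77}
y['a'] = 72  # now {'x': 74, 'c': 25, 'a': 72}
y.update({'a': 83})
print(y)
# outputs {'x': 74, 'c': 25, 'a': 83}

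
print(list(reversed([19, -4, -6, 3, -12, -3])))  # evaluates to [-3, -12, 3, -6, -4, 19]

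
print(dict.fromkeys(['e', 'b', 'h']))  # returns {'e': None, 'b': None, 'h': None}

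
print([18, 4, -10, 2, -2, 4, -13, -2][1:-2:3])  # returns [4, -2]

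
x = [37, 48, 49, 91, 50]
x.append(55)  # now [37, 48, 49, 91, 50, 55]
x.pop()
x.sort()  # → [37, 48, 49, 50, 91]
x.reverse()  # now [91, 50, 49, 48, 37]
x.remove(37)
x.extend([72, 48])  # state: [91, 50, 49, 48, 72, 48]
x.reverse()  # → [48, 72, 48, 49, 50, 91]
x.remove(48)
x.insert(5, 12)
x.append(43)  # [72, 48, 49, 50, 91, 12, 43]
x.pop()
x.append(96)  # [72, 48, 49, 50, 91, 12, 96]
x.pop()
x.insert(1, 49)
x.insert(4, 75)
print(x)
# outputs [72, 49, 48, 49, 75, 50, 91, 12]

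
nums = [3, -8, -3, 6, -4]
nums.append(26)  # [3, -8, -3, 6, -4, 26]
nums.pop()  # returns 26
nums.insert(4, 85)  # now [3, -8, -3, 6, 85, -4]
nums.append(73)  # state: [3, -8, -3, 6, 85, -4, 73]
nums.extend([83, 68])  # [3, -8, -3, 6, 85, -4, 73, 83, 68]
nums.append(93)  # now [3, -8, -3, 6, 85, -4, 73, 83, 68, 93]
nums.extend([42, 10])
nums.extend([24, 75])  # [3, -8, -3, 6, 85, -4, 73, 83, 68, 93, 42, 10, 24, 75]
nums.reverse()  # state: [75, 24, 10, 42, 93, 68, 83, 73, -4, 85, 6, -3, -8, 3]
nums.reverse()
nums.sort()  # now [-8, -4, -3, 3, 6, 10, 24, 42, 68, 73, 75, 83, 85, 93]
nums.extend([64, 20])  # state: [-8, -4, -3, 3, 6, 10, 24, 42, 68, 73, 75, 83, 85, 93, 64, 20]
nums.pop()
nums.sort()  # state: [-8, -4, -3, 3, 6, 10, 24, 42, 64, 68, 73, 75, 83, 85, 93]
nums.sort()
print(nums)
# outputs [-8, -4, -3, 3, 6, 10, 24, 42, 64, 68, 73, 75, 83, 85, 93]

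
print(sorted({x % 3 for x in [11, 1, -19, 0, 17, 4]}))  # [0, 1, 2]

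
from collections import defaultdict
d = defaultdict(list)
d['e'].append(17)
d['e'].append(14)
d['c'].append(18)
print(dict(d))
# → {'e': [17, 14], 'c': [18]}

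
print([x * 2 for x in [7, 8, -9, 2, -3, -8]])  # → [14, 16, -18, 4, -6, -16]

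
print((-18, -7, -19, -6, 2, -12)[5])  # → -12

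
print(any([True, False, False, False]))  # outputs True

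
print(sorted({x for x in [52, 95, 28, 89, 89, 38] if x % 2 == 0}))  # [28, 38, 52]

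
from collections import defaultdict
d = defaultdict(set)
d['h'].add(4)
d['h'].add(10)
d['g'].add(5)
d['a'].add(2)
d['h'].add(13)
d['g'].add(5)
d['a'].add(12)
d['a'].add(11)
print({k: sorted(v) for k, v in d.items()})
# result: {'h': [4, 10, 13], 'g': [5], 'a': [2, 11, 12]}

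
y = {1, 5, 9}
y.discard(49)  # {1, 5, 9}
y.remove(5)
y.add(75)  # {1, 9, 75}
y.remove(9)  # {1, 75}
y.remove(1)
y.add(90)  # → {75, 90}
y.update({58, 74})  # {58, 74, 75, 90}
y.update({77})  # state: {58, 74, 75, 77, 90}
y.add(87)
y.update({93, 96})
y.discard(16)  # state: {58, 74, 75, 77, 87, 90, 93, 96}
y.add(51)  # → {51, 58, 74, 75, 77, 87, 90, 93, 96}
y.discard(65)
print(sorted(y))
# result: [51, 58, 74, 75, 77, 87, 90, 93, 96]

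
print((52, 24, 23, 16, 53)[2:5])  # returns (23, 16, 53)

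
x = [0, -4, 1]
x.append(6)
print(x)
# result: [0, -4, 1, 6]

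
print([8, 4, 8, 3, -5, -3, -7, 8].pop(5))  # -3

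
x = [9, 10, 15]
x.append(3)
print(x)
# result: [9, 10, 15, 3]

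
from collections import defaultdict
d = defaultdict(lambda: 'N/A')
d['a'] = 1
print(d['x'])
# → N/A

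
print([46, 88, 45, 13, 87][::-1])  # [87, 13, 45, 88, 46]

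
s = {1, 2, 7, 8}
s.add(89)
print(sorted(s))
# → [1, 2, 7, 8, 89]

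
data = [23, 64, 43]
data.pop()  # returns 43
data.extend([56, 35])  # [23, 64, 56, 35]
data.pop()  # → 35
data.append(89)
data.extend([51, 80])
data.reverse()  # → [80, 51, 89, 56, 64, 23]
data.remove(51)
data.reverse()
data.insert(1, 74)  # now [23, 74, 64, 56, 89, 80]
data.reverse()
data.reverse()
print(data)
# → [23, 74, 64, 56, 89, 80]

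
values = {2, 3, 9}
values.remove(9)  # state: {2, 3}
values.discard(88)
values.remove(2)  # {3}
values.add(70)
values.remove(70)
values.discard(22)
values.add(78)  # {3, 78}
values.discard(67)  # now {3, 78}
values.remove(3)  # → {78}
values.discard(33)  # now {78}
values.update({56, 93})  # {56, 78, 93}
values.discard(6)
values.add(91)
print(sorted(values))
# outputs [56, 78, 91, 93]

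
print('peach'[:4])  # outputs peac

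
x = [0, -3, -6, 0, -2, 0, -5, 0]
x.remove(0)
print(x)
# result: [-3, -6, 0, -2, 0, -5, 0]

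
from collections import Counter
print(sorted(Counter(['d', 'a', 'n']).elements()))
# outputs ['a', 'd', 'n']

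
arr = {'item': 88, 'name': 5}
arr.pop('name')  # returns 5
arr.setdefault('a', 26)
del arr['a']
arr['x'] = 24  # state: {'item': 88, 'x': 24}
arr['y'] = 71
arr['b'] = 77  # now {'item': 88, 'x': 24, 'y': 71, 'b': 77}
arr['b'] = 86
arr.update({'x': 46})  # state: {'item': 88, 'x': 46, 'y': 71, 'b': 86}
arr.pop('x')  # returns 46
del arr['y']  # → {'item': 88, 'b': 86}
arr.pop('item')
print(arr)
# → {'b': 86}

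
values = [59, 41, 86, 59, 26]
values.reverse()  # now [26, 59, 86, 41, 59]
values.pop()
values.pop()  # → 41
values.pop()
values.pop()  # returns 59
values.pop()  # 26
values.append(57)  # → [57]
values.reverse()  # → [57]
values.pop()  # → 57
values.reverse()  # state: []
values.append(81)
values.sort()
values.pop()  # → 81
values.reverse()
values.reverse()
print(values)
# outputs []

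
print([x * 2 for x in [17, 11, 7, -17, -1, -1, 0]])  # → [34, 22, 14, -34, -2, -2, 0]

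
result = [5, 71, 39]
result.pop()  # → 39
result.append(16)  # [5, 71, 16]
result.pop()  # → 16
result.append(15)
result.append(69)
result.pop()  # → 69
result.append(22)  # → [5, 71, 15, 22]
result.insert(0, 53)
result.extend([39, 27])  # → [53, 5, 71, 15, 22, 39, 27]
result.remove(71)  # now [53, 5, 15, 22, 39, 27]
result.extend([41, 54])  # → [53, 5, 15, 22, 39, 27, 41, 54]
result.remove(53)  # [5, 15, 22, 39, 27, 41, 54]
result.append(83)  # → [5, 15, 22, 39, 27, 41, 54, 83]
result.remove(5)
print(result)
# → [15, 22, 39, 27, 41, 54, 83]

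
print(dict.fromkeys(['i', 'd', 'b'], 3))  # {'i': 3, 'd': 3, 'b': 3}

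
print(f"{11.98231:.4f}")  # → 11.9823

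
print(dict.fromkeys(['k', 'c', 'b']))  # {'k': None, 'c': None, 'b': None}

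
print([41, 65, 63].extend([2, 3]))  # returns None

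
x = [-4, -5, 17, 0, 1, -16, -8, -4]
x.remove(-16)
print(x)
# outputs [-4, -5, 17, 0, 1, -8, -4]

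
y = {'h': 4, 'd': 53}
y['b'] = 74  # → {'h': 4, 'd': 53, 'b': 74}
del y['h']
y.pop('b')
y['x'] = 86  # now {'d': 53, 'x': 86}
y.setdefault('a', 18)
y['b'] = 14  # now {'d': 53, 'x': 86, 'a': 18, 'b': 14}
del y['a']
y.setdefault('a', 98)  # 98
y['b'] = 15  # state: {'d': 53, 'x': 86, 'b': 15, 'a': 98}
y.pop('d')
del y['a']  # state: {'x': 86, 'b': 15}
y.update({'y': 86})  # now {'x': 86, 'b': 15, 'y': 86}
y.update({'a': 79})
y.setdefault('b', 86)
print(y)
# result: {'x': 86, 'b': 15, 'y': 86, 'a': 79}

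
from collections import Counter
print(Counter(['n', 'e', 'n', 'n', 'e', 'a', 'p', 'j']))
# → Counter({'n': 3, 'e': 2, 'a': 1, 'p': 1, 'j': 1})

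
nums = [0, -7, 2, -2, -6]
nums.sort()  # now [-7, -6, -2, 0, 2]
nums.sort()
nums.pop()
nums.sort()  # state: [-7, -6, -2, 0]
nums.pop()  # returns 0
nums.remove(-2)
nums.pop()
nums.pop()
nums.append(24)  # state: [24]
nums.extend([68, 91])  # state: [24, 68, 91]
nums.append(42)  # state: [24, 68, 91, 42]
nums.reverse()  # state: [42, 91, 68, 24]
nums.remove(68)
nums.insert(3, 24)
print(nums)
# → [42, 91, 24, 24]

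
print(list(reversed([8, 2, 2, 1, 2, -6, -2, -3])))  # [-3, -2, -6, 2, 1, 2, 2, 8]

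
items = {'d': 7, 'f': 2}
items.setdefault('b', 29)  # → 29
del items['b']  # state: {'d': 7, 'f': 2}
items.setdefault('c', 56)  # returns 56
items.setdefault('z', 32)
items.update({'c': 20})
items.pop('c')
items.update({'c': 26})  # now {'d': 7, 'f': 2, 'z': 32, 'c': 26}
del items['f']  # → {'d': 7, 'z': 32, 'c': 26}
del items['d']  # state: {'z': 32, 'c': 26}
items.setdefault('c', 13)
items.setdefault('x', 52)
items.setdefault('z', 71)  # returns 32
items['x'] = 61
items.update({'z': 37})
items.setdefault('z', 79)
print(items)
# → {'z': 37, 'c': 26, 'x': 61}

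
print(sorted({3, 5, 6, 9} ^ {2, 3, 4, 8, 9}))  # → [2, 4, 5, 6, 8]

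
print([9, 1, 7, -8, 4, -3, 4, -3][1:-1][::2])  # [1, -8, -3]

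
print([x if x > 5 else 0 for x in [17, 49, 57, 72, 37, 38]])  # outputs [17, 49, 57, 72, 37, 38]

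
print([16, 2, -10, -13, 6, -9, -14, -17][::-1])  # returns [-17, -14, -9, 6, -13, -10, 2, 16]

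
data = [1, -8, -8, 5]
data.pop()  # 5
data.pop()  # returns -8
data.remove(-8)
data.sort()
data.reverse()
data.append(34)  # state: [1, 34]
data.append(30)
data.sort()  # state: [1, 30, 34]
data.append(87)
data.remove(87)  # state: [1, 30, 34]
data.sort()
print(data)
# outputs [1, 30, 34]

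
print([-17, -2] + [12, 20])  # [-17, -2, 12, 20]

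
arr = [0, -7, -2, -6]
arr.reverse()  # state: [-6, -2, -7, 0]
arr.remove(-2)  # [-6, -7, 0]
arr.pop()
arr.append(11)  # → [-6, -7, 11]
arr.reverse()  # [11, -7, -6]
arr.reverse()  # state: [-6, -7, 11]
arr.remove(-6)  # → [-7, 11]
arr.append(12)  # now [-7, 11, 12]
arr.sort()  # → [-7, 11, 12]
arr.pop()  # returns 12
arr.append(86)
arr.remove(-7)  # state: [11, 86]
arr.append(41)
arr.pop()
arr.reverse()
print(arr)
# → [86, 11]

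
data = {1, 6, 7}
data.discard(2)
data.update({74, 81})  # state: {1, 6, 7, 74, 81}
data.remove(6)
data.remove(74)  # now {1, 7, 81}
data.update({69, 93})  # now {1, 7, 69, 81, 93}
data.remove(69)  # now {1, 7, 81, 93}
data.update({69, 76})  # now {1, 7, 69, 76, 81, 93}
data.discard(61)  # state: {1, 7, 69, 76, 81, 93}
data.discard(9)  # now {1, 7, 69, 76, 81, 93}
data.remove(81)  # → {1, 7, 69, 76, 93}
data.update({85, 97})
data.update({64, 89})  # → {1, 7, 64, 69, 76, 85, 89, 93, 97}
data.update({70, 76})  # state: {1, 7, 64, 69, 70, 76, 85, 89, 93, 97}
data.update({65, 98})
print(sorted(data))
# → [1, 7, 64, 65, 69, 70, 76, 85, 89, 93, 97, 98]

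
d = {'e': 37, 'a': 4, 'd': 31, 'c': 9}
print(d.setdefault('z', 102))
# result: 102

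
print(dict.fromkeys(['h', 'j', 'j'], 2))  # {'h': 2, 'j': 2}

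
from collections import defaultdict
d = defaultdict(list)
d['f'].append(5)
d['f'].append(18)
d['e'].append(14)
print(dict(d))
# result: {'f': [5, 18], 'e': [14]}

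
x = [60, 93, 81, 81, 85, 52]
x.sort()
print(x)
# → [52, 60, 81, 81, 85, 93]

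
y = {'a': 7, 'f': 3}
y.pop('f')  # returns 3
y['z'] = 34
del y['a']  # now {'z': 34}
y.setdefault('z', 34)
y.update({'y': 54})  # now {'z': 34, 'y': 54}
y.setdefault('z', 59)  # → 34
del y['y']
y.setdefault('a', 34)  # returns 34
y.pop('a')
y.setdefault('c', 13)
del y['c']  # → {'z': 34}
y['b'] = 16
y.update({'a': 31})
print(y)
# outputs {'z': 34, 'b': 16, 'a': 31}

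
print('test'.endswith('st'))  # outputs True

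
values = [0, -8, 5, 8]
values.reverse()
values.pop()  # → 0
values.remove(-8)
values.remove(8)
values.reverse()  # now [5]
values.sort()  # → [5]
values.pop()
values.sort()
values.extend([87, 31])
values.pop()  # 31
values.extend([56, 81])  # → [87, 56, 81]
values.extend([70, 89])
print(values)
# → [87, 56, 81, 70, 89]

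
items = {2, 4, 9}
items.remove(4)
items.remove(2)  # {9}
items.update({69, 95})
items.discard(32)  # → {9, 69, 95}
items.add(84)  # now {9, 69, 84, 95}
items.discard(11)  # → {9, 69, 84, 95}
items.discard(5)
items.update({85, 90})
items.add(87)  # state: {9, 69, 84, 85, 87, 90, 95}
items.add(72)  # {9, 69, 72, 84, 85, 87, 90, 95}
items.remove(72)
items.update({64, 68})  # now {9, 64, 68, 69, 84, 85, 87, 90, 95}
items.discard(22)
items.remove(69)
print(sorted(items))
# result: [9, 64, 68, 84, 85, 87, 90, 95]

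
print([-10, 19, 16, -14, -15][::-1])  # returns [-15, -14, 16, 19, -10]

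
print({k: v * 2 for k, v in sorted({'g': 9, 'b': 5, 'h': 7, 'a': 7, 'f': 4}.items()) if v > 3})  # {'a': 14, 'b': 10, 'f': 8, 'g': 18, 'h': 14}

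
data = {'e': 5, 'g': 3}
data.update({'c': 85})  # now {'e': 5, 'g': 3, 'c': 85}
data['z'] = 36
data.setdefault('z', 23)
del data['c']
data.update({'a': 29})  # {'e': 5, 'g': 3, 'z': 36, 'a': 29}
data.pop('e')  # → 5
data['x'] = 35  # {'g': 3, 'z': 36, 'a': 29, 'x': 35}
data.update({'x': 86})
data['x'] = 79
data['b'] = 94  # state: {'g': 3, 'z': 36, 'a': 29, 'x': 79, 'b': 94}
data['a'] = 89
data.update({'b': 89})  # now {'g': 3, 'z': 36, 'a': 89, 'x': 79, 'b': 89}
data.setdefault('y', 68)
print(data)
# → {'g': 3, 'z': 36, 'a': 89, 'x': 79, 'b': 89, 'y': 68}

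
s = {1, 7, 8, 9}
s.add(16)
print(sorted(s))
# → [1, 7, 8, 9, 16]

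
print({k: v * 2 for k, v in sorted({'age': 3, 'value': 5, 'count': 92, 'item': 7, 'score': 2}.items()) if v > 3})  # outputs {'count': 184, 'item': 14, 'value': 10}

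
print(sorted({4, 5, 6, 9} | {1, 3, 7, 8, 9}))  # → [1, 3, 4, 5, 6, 7, 8, 9]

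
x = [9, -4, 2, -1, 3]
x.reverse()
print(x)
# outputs [3, -1, 2, -4, 9]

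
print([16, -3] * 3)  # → [16, -3, 16, -3, 16, -3]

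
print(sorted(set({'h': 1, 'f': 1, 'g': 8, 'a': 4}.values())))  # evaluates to [1, 4, 8]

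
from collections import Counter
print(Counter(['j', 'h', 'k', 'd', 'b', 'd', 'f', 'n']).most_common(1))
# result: [('d', 2)]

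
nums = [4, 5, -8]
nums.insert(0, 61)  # [61, 4, 5, -8]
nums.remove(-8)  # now [61, 4, 5]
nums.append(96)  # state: [61, 4, 5, 96]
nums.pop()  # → 96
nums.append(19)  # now [61, 4, 5, 19]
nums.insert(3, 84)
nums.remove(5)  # [61, 4, 84, 19]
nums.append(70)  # [61, 4, 84, 19, 70]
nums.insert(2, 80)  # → [61, 4, 80, 84, 19, 70]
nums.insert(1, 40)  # [61, 40, 4, 80, 84, 19, 70]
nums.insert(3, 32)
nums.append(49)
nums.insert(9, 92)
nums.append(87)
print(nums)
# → [61, 40, 4, 32, 80, 84, 19, 70, 49, 92, 87]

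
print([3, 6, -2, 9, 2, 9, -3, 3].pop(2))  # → -2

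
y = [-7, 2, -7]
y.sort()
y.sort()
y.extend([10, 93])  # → [-7, -7, 2, 10, 93]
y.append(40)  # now [-7, -7, 2, 10, 93, 40]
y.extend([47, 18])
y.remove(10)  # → [-7, -7, 2, 93, 40, 47, 18]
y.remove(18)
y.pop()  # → 47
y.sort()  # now [-7, -7, 2, 40, 93]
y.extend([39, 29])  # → [-7, -7, 2, 40, 93, 39, 29]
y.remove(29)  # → [-7, -7, 2, 40, 93, 39]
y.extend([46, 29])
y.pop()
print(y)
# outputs [-7, -7, 2, 40, 93, 39, 46]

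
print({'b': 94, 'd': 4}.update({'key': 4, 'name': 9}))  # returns None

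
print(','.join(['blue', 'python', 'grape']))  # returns blue,python,grape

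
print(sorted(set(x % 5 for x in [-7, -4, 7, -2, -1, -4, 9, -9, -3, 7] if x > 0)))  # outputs [2, 4]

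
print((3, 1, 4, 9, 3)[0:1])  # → (3,)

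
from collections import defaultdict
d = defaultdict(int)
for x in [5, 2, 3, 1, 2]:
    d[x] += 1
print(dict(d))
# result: {5: 1, 2: 2, 3: 1, 1: 1}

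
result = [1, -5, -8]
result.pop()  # -8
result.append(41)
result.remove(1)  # [-5, 41]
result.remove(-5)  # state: [41]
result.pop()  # 41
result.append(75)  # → [75]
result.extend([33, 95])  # [75, 33, 95]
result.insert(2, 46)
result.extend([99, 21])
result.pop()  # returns 21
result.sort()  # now [33, 46, 75, 95, 99]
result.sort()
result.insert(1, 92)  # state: [33, 92, 46, 75, 95, 99]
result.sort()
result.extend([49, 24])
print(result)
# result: [33, 46, 75, 92, 95, 99, 49, 24]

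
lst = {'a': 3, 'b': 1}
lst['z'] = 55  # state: {'a': 3, 'b': 1, 'z': 55}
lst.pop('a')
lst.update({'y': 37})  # {'b': 1, 'z': 55, 'y': 37}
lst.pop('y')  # 37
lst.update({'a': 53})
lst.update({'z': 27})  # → {'b': 1, 'z': 27, 'a': 53}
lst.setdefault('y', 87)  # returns 87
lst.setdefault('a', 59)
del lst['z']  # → {'b': 1, 'a': 53, 'y': 87}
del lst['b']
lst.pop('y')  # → 87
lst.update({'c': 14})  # {'a': 53, 'c': 14}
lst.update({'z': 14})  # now {'a': 53, 'c': 14, 'z': 14}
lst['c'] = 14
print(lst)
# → {'a': 53, 'c': 14, 'z': 14}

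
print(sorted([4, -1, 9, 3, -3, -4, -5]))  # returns [-5, -4, -3, -1, 3, 4, 9]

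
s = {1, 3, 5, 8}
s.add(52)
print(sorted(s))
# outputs [1, 3, 5, 8, 52]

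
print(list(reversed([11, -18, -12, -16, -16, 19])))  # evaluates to [19, -16, -16, -12, -18, 11]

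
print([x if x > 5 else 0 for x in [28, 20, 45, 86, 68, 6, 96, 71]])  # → [28, 20, 45, 86, 68, 6, 96, 71]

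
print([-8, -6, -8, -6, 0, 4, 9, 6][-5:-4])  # [-6]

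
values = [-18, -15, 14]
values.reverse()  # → [14, -15, -18]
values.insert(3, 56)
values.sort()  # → [-18, -15, 14, 56]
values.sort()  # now [-18, -15, 14, 56]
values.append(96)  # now [-18, -15, 14, 56, 96]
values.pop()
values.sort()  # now [-18, -15, 14, 56]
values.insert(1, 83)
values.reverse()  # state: [56, 14, -15, 83, -18]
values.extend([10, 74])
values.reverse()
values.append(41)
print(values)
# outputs [74, 10, -18, 83, -15, 14, 56, 41]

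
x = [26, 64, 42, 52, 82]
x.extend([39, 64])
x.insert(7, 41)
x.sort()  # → [26, 39, 41, 42, 52, 64, 64, 82]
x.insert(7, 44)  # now [26, 39, 41, 42, 52, 64, 64, 44, 82]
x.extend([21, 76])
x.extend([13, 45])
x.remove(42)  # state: [26, 39, 41, 52, 64, 64, 44, 82, 21, 76, 13, 45]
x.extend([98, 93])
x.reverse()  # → [93, 98, 45, 13, 76, 21, 82, 44, 64, 64, 52, 41, 39, 26]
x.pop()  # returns 26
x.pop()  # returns 39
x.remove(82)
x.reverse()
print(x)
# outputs [41, 52, 64, 64, 44, 21, 76, 13, 45, 98, 93]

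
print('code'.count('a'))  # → 0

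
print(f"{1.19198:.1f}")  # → 1.2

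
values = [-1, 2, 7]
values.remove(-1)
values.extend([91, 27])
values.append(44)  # [2, 7, 91, 27, 44]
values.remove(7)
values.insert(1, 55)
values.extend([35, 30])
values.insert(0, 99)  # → [99, 2, 55, 91, 27, 44, 35, 30]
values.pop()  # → 30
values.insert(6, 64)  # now [99, 2, 55, 91, 27, 44, 64, 35]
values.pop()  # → 35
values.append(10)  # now [99, 2, 55, 91, 27, 44, 64, 10]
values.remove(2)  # [99, 55, 91, 27, 44, 64, 10]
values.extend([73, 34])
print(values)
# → [99, 55, 91, 27, 44, 64, 10, 73, 34]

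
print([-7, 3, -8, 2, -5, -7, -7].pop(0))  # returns -7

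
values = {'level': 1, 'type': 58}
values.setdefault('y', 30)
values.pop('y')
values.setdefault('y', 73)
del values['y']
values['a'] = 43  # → {'level': 1, 'type': 58, 'a': 43}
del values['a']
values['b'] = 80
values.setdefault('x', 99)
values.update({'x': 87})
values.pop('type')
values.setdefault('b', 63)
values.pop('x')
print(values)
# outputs {'level': 1, 'b': 80}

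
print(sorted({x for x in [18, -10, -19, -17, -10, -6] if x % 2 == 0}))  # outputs [-10, -6, 18]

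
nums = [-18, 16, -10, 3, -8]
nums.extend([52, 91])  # [-18, 16, -10, 3, -8, 52, 91]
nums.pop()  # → 91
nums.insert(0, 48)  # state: [48, -18, 16, -10, 3, -8, 52]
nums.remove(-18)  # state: [48, 16, -10, 3, -8, 52]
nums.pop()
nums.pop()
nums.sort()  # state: [-10, 3, 16, 48]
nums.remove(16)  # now [-10, 3, 48]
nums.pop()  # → 48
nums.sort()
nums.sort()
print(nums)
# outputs [-10, 3]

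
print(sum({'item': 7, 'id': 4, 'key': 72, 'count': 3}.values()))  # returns 86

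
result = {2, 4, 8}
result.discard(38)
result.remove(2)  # {4, 8}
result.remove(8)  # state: {4}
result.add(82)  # {4, 82}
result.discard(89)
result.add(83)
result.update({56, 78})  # {4, 56, 78, 82, 83}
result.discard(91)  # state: {4, 56, 78, 82, 83}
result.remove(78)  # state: {4, 56, 82, 83}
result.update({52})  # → {4, 52, 56, 82, 83}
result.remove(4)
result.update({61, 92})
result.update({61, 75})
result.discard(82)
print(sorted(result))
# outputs [52, 56, 61, 75, 83, 92]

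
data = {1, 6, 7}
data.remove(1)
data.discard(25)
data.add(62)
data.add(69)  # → {6, 7, 62, 69}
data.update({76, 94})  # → {6, 7, 62, 69, 76, 94}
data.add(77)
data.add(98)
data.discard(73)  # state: {6, 7, 62, 69, 76, 77, 94, 98}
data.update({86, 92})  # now {6, 7, 62, 69, 76, 77, 86, 92, 94, 98}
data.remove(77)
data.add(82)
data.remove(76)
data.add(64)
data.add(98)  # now {6, 7, 62, 64, 69, 82, 86, 92, 94, 98}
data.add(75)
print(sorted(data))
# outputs [6, 7, 62, 64, 69, 75, 82, 86, 92, 94, 98]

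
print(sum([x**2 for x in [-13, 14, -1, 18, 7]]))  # 739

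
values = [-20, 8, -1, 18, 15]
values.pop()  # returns 15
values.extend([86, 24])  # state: [-20, 8, -1, 18, 86, 24]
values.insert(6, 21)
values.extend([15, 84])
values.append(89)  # [-20, 8, -1, 18, 86, 24, 21, 15, 84, 89]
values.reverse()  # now [89, 84, 15, 21, 24, 86, 18, -1, 8, -20]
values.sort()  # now [-20, -1, 8, 15, 18, 21, 24, 84, 86, 89]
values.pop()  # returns 89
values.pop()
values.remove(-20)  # [-1, 8, 15, 18, 21, 24, 84]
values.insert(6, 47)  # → [-1, 8, 15, 18, 21, 24, 47, 84]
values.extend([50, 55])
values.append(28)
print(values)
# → [-1, 8, 15, 18, 21, 24, 47, 84, 50, 55, 28]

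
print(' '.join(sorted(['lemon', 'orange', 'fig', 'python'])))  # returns fig lemon orange python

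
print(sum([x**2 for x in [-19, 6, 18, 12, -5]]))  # 890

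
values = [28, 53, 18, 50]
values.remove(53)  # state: [28, 18, 50]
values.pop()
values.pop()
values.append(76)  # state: [28, 76]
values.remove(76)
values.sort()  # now [28]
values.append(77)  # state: [28, 77]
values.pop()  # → 77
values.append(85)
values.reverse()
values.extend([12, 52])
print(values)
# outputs [85, 28, 12, 52]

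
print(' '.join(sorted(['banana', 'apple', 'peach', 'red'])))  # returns apple banana peach red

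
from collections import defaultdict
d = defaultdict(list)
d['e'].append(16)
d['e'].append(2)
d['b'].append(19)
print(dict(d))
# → {'e': [16, 2], 'b': [19]}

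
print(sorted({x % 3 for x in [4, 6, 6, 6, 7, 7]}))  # [0, 1]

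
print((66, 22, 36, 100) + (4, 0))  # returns (66, 22, 36, 100, 4, 0)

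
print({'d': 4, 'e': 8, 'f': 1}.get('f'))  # 1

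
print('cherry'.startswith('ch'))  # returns True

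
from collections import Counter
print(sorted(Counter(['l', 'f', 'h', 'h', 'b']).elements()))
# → ['b', 'f', 'h', 'h', 'l']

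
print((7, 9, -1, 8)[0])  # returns 7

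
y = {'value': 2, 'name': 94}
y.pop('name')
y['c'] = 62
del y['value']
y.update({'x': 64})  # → {'c': 62, 'x': 64}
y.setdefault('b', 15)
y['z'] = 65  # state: {'c': 62, 'x': 64, 'b': 15, 'z': 65}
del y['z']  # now {'c': 62, 'x': 64, 'b': 15}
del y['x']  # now {'c': 62, 'b': 15}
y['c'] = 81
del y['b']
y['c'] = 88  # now {'c': 88}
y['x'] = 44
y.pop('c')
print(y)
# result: {'x': 44}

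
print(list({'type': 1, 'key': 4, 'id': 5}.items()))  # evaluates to [('type', 1), ('key', 4), ('id', 5)]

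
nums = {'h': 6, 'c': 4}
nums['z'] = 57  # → {'h': 6, 'c': 4, 'z': 57}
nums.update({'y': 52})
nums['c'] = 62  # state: {'h': 6, 'c': 62, 'z': 57, 'y': 52}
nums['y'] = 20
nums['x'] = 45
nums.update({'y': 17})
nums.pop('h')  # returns 6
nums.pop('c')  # 62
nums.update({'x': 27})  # {'z': 57, 'y': 17, 'x': 27}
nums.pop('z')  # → 57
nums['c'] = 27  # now {'y': 17, 'x': 27, 'c': 27}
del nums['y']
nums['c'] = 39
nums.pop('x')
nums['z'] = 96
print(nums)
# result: {'c': 39, 'z': 96}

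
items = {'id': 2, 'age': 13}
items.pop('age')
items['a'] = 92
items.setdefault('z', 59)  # 59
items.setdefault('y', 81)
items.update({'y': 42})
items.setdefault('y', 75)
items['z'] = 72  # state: {'id': 2, 'a': 92, 'z': 72, 'y': 42}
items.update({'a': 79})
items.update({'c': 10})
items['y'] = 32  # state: {'id': 2, 'a': 79, 'z': 72, 'y': 32, 'c': 10}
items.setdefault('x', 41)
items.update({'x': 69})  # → {'id': 2, 'a': 79, 'z': 72, 'y': 32, 'c': 10, 'x': 69}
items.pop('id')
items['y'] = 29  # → {'a': 79, 'z': 72, 'y': 29, 'c': 10, 'x': 69}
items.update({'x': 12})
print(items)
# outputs {'a': 79, 'z': 72, 'y': 29, 'c': 10, 'x': 12}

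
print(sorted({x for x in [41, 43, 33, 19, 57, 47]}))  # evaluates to [19, 33, 41, 43, 47, 57]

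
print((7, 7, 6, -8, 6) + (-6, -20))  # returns (7, 7, 6, -8, 6, -6, -20)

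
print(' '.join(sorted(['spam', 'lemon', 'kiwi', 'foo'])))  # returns foo kiwi lemon spam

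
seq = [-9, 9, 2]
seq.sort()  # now [-9, 2, 9]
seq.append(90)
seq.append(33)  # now [-9, 2, 9, 90, 33]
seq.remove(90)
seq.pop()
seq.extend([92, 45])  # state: [-9, 2, 9, 92, 45]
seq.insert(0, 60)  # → [60, -9, 2, 9, 92, 45]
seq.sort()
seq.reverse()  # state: [92, 60, 45, 9, 2, -9]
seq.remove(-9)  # [92, 60, 45, 9, 2]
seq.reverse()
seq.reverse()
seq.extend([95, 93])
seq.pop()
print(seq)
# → [92, 60, 45, 9, 2, 95]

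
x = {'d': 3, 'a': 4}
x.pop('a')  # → 4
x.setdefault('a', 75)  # 75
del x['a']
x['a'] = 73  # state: {'d': 3, 'a': 73}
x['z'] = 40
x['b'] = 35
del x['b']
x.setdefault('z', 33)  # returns 40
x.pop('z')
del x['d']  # {'a': 73}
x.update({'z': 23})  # {'a': 73, 'z': 23}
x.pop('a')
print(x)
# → {'z': 23}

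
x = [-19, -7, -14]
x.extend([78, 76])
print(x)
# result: [-19, -7, -14, 78, 76]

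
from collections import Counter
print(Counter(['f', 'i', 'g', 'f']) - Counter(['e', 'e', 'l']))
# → Counter({'f': 2, 'i': 1, 'g': 1})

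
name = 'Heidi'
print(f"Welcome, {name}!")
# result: Welcome, Heidi!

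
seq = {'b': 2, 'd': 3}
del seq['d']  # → {'b': 2}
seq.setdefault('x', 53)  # 53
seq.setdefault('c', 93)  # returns 93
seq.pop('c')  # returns 93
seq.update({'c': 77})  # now {'b': 2, 'x': 53, 'c': 77}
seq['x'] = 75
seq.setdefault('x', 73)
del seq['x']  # {'b': 2, 'c': 77}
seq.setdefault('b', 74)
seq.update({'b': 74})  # {'b': 74, 'c': 77}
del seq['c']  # {'b': 74}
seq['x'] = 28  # {'b': 74, 'x': 28}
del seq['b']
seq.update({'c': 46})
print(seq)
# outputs {'x': 28, 'c': 46}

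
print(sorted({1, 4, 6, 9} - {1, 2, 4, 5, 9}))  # [6]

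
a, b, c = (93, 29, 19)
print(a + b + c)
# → 141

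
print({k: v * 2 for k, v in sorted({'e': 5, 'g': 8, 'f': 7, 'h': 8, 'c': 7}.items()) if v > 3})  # {'c': 14, 'e': 10, 'f': 14, 'g': 16, 'h': 16}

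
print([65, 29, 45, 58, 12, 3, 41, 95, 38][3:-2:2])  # [58, 3]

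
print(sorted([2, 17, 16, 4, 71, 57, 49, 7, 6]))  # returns [2, 4, 6, 7, 16, 17, 49, 57, 71]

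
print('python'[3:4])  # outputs h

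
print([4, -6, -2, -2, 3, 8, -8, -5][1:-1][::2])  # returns [-6, -2, 8]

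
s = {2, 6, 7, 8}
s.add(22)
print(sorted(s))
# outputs [2, 6, 7, 8, 22]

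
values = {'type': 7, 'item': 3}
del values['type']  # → {'item': 3}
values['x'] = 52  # {'item': 3, 'x': 52}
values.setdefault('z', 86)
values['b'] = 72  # {'item': 3, 'x': 52, 'z': 86, 'b': 72}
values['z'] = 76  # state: {'item': 3, 'x': 52, 'z': 76, 'b': 72}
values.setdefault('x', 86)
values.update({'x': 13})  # {'item': 3, 'x': 13, 'z': 76, 'b': 72}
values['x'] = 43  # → {'item': 3, 'x': 43, 'z': 76, 'b': 72}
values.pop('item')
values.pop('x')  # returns 43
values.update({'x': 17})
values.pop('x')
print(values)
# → {'z': 76, 'b': 72}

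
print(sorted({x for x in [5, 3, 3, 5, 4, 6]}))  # [3, 4, 5, 6]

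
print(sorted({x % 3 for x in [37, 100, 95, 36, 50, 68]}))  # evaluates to [0, 1, 2]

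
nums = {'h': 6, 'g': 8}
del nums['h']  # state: {'g': 8}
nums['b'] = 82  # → {'g': 8, 'b': 82}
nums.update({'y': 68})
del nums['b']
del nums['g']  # {'y': 68}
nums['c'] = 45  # {'y': 68, 'c': 45}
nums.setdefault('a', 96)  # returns 96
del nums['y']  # {'c': 45, 'a': 96}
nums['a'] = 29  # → {'c': 45, 'a': 29}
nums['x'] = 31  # {'c': 45, 'a': 29, 'x': 31}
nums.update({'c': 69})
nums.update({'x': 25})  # {'c': 69, 'a': 29, 'x': 25}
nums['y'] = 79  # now {'c': 69, 'a': 29, 'x': 25, 'y': 79}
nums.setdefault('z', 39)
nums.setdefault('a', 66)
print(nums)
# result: {'c': 69, 'a': 29, 'x': 25, 'y': 79, 'z': 39}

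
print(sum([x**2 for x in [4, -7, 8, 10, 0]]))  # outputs 229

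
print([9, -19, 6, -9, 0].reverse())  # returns None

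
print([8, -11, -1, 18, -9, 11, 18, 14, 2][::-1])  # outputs [2, 14, 18, 11, -9, 18, -1, -11, 8]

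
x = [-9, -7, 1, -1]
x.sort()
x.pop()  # 1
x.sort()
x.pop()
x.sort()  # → [-9, -7]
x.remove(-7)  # [-9]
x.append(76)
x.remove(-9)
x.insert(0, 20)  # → [20, 76]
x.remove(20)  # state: [76]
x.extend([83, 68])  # [76, 83, 68]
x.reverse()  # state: [68, 83, 76]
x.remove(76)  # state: [68, 83]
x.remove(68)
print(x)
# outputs [83]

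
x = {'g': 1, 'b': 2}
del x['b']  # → {'g': 1}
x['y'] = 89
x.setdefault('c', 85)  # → 85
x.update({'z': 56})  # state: {'g': 1, 'y': 89, 'c': 85, 'z': 56}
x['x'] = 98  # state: {'g': 1, 'y': 89, 'c': 85, 'z': 56, 'x': 98}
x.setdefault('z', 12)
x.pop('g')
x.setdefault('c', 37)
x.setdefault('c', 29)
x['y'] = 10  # {'y': 10, 'c': 85, 'z': 56, 'x': 98}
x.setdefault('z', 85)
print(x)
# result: {'y': 10, 'c': 85, 'z': 56, 'x': 98}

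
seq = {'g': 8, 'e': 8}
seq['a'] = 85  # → {'g': 8, 'e': 8, 'a': 85}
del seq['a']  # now {'g': 8, 'e': 8}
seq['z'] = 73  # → {'g': 8, 'e': 8, 'z': 73}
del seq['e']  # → {'g': 8, 'z': 73}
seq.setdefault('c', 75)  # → 75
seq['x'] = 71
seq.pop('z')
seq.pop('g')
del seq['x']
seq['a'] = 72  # {'c': 75, 'a': 72}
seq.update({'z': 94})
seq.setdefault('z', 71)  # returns 94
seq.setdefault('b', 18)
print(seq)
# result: {'c': 75, 'a': 72, 'z': 94, 'b': 18}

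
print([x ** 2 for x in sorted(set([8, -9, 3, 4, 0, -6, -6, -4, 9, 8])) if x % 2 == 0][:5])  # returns [36, 16, 0, 16, 64]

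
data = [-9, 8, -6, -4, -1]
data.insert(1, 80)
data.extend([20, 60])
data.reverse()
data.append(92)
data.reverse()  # [92, -9, 80, 8, -6, -4, -1, 20, 60]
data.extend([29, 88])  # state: [92, -9, 80, 8, -6, -4, -1, 20, 60, 29, 88]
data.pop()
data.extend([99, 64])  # [92, -9, 80, 8, -6, -4, -1, 20, 60, 29, 99, 64]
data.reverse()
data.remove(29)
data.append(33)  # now [64, 99, 60, 20, -1, -4, -6, 8, 80, -9, 92, 33]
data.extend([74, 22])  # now [64, 99, 60, 20, -1, -4, -6, 8, 80, -9, 92, 33, 74, 22]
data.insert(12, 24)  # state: [64, 99, 60, 20, -1, -4, -6, 8, 80, -9, 92, 33, 24, 74, 22]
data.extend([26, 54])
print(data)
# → [64, 99, 60, 20, -1, -4, -6, 8, 80, -9, 92, 33, 24, 74, 22, 26, 54]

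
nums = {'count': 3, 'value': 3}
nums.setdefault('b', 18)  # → 18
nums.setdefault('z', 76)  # 76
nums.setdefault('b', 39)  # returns 18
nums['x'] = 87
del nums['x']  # {'count': 3, 'value': 3, 'b': 18, 'z': 76}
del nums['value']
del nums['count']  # {'b': 18, 'z': 76}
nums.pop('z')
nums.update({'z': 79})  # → {'b': 18, 'z': 79}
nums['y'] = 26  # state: {'b': 18, 'z': 79, 'y': 26}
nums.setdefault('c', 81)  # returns 81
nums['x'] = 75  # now {'b': 18, 'z': 79, 'y': 26, 'c': 81, 'x': 75}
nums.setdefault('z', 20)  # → 79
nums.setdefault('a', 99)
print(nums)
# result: {'b': 18, 'z': 79, 'y': 26, 'c': 81, 'x': 75, 'a': 99}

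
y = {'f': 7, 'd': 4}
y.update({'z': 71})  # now {'f': 7, 'd': 4, 'z': 71}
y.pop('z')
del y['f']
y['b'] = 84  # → {'d': 4, 'b': 84}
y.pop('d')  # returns 4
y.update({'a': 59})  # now {'b': 84, 'a': 59}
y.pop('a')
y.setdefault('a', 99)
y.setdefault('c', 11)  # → 11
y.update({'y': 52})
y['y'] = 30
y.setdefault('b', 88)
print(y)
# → {'b': 84, 'a': 99, 'c': 11, 'y': 30}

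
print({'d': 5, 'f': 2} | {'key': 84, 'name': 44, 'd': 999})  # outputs {'d': 999, 'f': 2, 'key': 84, 'name': 44}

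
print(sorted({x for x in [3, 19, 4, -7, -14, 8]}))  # [-14, -7, 3, 4, 8, 19]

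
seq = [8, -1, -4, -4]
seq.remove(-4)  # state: [8, -1, -4]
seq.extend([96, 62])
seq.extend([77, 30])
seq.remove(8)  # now [-1, -4, 96, 62, 77, 30]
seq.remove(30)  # [-1, -4, 96, 62, 77]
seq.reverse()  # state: [77, 62, 96, -4, -1]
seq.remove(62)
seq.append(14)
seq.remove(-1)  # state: [77, 96, -4, 14]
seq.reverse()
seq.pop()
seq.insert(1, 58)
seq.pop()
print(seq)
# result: [14, 58, -4]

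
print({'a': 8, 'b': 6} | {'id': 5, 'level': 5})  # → {'a': 8, 'b': 6, 'id': 5, 'level': 5}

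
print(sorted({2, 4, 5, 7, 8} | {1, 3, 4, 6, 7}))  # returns [1, 2, 3, 4, 5, 6, 7, 8]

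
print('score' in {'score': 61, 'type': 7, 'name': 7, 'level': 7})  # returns True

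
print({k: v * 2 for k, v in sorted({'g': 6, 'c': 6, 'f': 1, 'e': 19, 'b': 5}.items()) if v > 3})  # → {'b': 10, 'c': 12, 'e': 38, 'g': 12}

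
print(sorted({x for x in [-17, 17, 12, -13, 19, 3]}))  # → [-17, -13, 3, 12, 17, 19]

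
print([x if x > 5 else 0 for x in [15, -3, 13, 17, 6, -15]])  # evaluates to [15, 0, 13, 17, 6, 0]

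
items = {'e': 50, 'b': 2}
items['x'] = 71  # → {'e': 50, 'b': 2, 'x': 71}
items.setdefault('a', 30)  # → 30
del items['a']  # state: {'e': 50, 'b': 2, 'x': 71}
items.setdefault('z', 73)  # 73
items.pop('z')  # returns 73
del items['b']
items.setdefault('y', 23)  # 23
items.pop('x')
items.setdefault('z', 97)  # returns 97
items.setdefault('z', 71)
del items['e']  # {'y': 23, 'z': 97}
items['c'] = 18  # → {'y': 23, 'z': 97, 'c': 18}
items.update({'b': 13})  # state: {'y': 23, 'z': 97, 'c': 18, 'b': 13}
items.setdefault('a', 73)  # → 73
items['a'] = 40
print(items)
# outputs {'y': 23, 'z': 97, 'c': 18, 'b': 13, 'a': 40}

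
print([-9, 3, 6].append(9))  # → None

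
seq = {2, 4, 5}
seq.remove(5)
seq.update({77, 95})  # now {2, 4, 77, 95}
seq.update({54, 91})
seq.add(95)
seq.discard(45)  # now {2, 4, 54, 77, 91, 95}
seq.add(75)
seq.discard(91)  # {2, 4, 54, 75, 77, 95}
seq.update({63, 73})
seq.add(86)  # {2, 4, 54, 63, 73, 75, 77, 86, 95}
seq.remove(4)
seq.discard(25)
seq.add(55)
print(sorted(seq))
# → [2, 54, 55, 63, 73, 75, 77, 86, 95]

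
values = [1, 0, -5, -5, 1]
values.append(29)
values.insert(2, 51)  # [1, 0, 51, -5, -5, 1, 29]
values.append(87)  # [1, 0, 51, -5, -5, 1, 29, 87]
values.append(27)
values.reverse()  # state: [27, 87, 29, 1, -5, -5, 51, 0, 1]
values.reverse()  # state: [1, 0, 51, -5, -5, 1, 29, 87, 27]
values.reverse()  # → [27, 87, 29, 1, -5, -5, 51, 0, 1]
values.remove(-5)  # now [27, 87, 29, 1, -5, 51, 0, 1]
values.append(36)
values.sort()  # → [-5, 0, 1, 1, 27, 29, 36, 51, 87]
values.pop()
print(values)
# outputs [-5, 0, 1, 1, 27, 29, 36, 51]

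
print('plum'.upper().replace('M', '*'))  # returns PLU*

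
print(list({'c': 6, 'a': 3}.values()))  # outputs [6, 3]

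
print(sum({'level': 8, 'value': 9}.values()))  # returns 17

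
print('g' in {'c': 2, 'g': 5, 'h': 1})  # True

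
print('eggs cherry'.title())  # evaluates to Eggs Cherry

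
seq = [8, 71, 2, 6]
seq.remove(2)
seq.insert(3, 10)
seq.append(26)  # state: [8, 71, 6, 10, 26]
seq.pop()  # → 26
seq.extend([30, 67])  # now [8, 71, 6, 10, 30, 67]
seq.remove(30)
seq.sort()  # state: [6, 8, 10, 67, 71]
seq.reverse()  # [71, 67, 10, 8, 6]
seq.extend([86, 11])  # [71, 67, 10, 8, 6, 86, 11]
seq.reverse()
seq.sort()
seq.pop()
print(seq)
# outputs [6, 8, 10, 11, 67, 71]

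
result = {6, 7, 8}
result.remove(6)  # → {7, 8}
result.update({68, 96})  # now {7, 8, 68, 96}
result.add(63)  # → {7, 8, 63, 68, 96}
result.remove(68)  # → {7, 8, 63, 96}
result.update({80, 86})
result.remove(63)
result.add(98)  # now {7, 8, 80, 86, 96, 98}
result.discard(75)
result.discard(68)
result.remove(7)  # {8, 80, 86, 96, 98}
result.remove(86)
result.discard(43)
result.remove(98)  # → {8, 80, 96}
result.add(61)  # {8, 61, 80, 96}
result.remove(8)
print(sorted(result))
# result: [61, 80, 96]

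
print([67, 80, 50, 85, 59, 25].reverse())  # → None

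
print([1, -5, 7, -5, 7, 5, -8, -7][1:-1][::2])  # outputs [-5, -5, 5]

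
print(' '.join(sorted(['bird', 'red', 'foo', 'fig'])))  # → bird fig foo red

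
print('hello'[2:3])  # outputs l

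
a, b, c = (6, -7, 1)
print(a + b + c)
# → 0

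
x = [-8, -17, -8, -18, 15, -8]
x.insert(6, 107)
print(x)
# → [-8, -17, -8, -18, 15, -8, 107]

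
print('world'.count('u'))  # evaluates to 0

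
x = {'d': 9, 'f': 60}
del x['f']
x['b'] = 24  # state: {'d': 9, 'b': 24}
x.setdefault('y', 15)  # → 15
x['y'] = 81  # {'d': 9, 'b': 24, 'y': 81}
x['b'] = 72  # {'d': 9, 'b': 72, 'y': 81}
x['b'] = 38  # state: {'d': 9, 'b': 38, 'y': 81}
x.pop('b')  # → 38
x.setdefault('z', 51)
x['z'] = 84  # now {'d': 9, 'y': 81, 'z': 84}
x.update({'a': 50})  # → {'d': 9, 'y': 81, 'z': 84, 'a': 50}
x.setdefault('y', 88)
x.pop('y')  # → 81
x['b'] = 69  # {'d': 9, 'z': 84, 'a': 50, 'b': 69}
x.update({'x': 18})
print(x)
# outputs {'d': 9, 'z': 84, 'a': 50, 'b': 69, 'x': 18}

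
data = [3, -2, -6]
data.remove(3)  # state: [-2, -6]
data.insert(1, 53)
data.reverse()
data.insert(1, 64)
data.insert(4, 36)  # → [-6, 64, 53, -2, 36]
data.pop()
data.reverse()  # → [-2, 53, 64, -6]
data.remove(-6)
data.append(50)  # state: [-2, 53, 64, 50]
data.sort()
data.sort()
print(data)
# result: [-2, 50, 53, 64]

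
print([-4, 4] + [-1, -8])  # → [-4, 4, -1, -8]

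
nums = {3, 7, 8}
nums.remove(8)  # {3, 7}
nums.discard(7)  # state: {3}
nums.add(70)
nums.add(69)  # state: {3, 69, 70}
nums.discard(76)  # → {3, 69, 70}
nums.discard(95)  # {3, 69, 70}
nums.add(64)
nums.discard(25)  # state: {3, 64, 69, 70}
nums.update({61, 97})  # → {3, 61, 64, 69, 70, 97}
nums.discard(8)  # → {3, 61, 64, 69, 70, 97}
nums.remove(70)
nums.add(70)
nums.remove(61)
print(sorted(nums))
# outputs [3, 64, 69, 70, 97]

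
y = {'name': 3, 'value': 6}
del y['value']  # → {'name': 3}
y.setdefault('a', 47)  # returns 47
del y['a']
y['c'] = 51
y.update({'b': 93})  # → {'name': 3, 'c': 51, 'b': 93}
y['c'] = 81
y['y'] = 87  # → {'name': 3, 'c': 81, 'b': 93, 'y': 87}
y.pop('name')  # 3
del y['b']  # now {'c': 81, 'y': 87}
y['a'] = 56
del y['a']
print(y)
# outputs {'c': 81, 'y': 87}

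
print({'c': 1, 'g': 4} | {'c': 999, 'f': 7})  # {'c': 999, 'g': 4, 'f': 7}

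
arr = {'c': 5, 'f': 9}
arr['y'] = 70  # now {'c': 5, 'f': 9, 'y': 70}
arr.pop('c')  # 5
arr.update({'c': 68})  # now {'f': 9, 'y': 70, 'c': 68}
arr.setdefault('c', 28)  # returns 68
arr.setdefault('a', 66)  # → 66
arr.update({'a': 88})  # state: {'f': 9, 'y': 70, 'c': 68, 'a': 88}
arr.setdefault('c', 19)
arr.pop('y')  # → 70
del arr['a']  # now {'f': 9, 'c': 68}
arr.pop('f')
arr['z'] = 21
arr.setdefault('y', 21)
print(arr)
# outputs {'c': 68, 'z': 21, 'y': 21}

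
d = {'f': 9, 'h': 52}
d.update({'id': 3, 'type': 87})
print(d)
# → {'f': 9, 'h': 52, 'id': 3, 'type': 87}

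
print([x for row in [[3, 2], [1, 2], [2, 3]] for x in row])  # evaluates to [3, 2, 1, 2, 2, 3]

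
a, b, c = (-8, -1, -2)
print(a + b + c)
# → -11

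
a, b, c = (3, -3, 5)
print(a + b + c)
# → 5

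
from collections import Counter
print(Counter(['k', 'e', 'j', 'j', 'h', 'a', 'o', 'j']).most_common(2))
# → [('j', 3), ('k', 1)]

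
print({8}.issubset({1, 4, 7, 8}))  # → True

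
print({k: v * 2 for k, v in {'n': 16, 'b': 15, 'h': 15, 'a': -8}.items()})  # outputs {'n': 32, 'b': 30, 'h': 30, 'a': -16}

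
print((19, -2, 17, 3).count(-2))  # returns 1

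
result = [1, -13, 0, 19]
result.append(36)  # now [1, -13, 0, 19, 36]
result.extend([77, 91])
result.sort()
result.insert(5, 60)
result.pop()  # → 91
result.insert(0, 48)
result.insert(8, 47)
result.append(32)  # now [48, -13, 0, 1, 19, 36, 60, 77, 47, 32]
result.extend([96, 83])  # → [48, -13, 0, 1, 19, 36, 60, 77, 47, 32, 96, 83]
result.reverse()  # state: [83, 96, 32, 47, 77, 60, 36, 19, 1, 0, -13, 48]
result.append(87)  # [83, 96, 32, 47, 77, 60, 36, 19, 1, 0, -13, 48, 87]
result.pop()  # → 87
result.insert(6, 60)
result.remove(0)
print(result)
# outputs [83, 96, 32, 47, 77, 60, 60, 36, 19, 1, -13, 48]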